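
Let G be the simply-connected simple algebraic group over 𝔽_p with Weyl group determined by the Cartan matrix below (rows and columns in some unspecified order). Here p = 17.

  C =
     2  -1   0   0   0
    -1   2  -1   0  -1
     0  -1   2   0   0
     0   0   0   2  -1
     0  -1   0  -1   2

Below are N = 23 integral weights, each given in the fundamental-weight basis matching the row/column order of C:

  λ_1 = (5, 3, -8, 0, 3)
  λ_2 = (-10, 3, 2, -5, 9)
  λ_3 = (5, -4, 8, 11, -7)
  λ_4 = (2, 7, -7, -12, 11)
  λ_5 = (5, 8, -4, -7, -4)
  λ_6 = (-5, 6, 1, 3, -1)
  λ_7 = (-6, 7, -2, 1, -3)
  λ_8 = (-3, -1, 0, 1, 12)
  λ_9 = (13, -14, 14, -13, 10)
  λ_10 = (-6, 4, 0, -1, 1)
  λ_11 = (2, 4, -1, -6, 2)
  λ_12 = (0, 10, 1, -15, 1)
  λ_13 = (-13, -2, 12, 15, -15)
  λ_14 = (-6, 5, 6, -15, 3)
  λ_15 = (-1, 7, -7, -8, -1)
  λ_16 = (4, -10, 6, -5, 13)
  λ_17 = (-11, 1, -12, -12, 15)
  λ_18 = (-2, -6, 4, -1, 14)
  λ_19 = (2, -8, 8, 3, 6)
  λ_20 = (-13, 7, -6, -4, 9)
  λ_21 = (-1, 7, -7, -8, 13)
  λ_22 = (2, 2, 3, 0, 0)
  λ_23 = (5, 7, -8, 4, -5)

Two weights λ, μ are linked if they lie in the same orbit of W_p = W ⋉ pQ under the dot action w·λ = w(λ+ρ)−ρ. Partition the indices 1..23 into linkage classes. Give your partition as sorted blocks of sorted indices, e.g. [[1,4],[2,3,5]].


Root system D_5: the 5×5 matrix C matches after relabeling.

Folding the 23 weights λ_j+ρ into Ā_17 (reps in the given 5-coord order):

    1: (3, 3, 4, 1, 1)
    2: (4, 3, 2, 4, 0)
    3: (3, 3, 0, 3, 2)
    4: (3, 3, 0, 3, 2)
    5: (3, 3, 0, 3, 2)
    6: (4, 3, 2, 4, 0)
    7: (5, 0, 1, 0, 2)
    8: (0, 1, 1, 2, 1)
    9: (0, 1, 1, 2, 1)
    10: (5, 0, 1, 0, 2)
    11: (3, 3, 0, 3, 2)
    12: (0, 1, 1, 2, 1)
    13: (0, 1, 1, 2, 1)
    14: (4, 3, 2, 4, 0)
    15: (5, 0, 1, 0, 2)
    16: (4, 3, 2, 4, 0)
    17: (3, 3, 4, 1, 1)
    18: (5, 0, 1, 0, 2)
    19: (4, 3, 2, 4, 0)
    20: (3, 3, 4, 1, 1)
    21: (5, 0, 1, 0, 2)
    22: (3, 3, 4, 1, 1)
    23: (3, 3, 4, 1, 1)

The 23 indices split into 5 linkage classes (same alcove rep ⇔ same W_17-dot-orbit):

[[1, 17, 20, 22, 23], [2, 6, 14, 16, 19], [3, 4, 5, 11], [7, 10, 15, 18, 21], [8, 9, 12, 13]]


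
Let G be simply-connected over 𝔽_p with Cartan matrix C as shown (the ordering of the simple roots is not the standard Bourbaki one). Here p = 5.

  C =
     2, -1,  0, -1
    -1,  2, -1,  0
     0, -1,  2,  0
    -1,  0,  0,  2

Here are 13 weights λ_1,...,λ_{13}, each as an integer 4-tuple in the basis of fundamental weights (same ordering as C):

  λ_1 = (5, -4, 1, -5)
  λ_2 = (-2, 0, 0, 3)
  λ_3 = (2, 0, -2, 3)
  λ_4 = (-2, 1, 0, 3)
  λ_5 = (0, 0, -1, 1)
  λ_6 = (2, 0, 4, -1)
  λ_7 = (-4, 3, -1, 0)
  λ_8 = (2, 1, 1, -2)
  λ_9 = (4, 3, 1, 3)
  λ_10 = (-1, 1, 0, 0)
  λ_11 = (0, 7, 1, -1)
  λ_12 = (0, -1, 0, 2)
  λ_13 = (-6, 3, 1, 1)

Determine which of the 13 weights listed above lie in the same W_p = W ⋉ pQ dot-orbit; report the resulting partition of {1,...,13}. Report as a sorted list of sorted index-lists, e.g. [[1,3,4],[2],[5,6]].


Cartan matrix: type A_4 (|W|=120); un-permuting the 4 rows.

λ_j+ρ reflected into Ā_5 (⟨·,θ^∨⟩≤5); 4-tuples as given:

    λ_1+ρ ↦ (1, 1, 0, 2)
    λ_2+ρ ↦ (1, 0, 1, 3)
    λ_3+ρ ↦ (1, 2, 0, 1)
    λ_4+ρ ↦ (1, 1, 0, 2)
    λ_5+ρ ↦ (1, 1, 0, 2)
    λ_6+ρ ↦ (1, 0, 1, 3)
    λ_7+ρ ↦ (1, 1, 0, 2)
    λ_8+ρ ↦ (1, 2, 0, 1)
    λ_9+ρ ↦ (1, 0, 1, 3)
    λ_10+ρ ↦ (0, 2, 1, 1)
    λ_11+ρ ↦ (1, 0, 1, 3)
    λ_12+ρ ↦ (1, 0, 1, 3)
    λ_13+ρ ↦ (1, 1, 0, 2)

Partition of {1..13} into 4 W_5-dot-orbits:

[[1, 4, 5, 7, 13], [2, 6, 9, 11, 12], [3, 8], [10]]


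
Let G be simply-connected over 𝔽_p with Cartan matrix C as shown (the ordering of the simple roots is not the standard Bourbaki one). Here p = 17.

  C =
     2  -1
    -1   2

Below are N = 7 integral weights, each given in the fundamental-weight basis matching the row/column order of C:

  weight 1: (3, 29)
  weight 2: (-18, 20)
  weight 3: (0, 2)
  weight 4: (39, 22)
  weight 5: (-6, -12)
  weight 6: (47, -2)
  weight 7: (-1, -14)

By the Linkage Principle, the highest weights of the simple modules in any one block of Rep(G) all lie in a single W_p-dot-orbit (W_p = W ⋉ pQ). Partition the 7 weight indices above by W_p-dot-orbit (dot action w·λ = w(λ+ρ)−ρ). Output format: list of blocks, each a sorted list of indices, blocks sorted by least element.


Cartan matrix: type A_2 (|W|=6); un-permuting the 2 rows.

W_17-reps of the 7 weights in Ā_17 (same 2-coord order as C):

  λ_1+ρ ↦ (13, 0);  λ_2+ρ ↦ (13, 0);  λ_3+ρ ↦ (1, 3);  λ_4+ρ ↦ (5, 6);  λ_5+ρ ↦ (11, 5);  λ_6+ρ ↦ (1, 3);  λ_7+ρ ↦ (13, 0)

The 7 indices split into 4 linkage classes (same alcove rep ⇔ same W_17-dot-orbit):

[[1, 2, 7], [3, 6], [4], [5]]


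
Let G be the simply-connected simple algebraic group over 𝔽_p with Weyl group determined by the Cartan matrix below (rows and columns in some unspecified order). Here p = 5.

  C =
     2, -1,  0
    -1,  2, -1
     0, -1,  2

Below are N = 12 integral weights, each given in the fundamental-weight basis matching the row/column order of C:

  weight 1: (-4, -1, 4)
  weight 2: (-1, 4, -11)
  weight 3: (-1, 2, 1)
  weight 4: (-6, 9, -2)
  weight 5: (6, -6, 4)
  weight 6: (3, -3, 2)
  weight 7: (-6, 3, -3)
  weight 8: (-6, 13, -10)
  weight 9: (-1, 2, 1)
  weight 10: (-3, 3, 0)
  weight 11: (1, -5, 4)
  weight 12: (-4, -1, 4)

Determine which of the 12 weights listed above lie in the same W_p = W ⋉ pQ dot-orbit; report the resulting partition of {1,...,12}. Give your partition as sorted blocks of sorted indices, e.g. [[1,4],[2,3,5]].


Cartan matrix: type A_3 (|W|=24); un-permuting the 3 rows.

λ_j+ρ reflected into Ā_5 (⟨·,θ^∨⟩≤5); 3-tuples as given:

    [1] (0, 3, 2)
    [2] (0, 0, 0)
    [3] (0, 3, 2)
    [4] (0, 0, 4)
    [5] (0, 3, 2)
    [6] (2, 2, 1)
    [7] (2, 2, 1)
    [8] (0, 0, 4)
    [9] (0, 3, 2)
    [10] (2, 2, 1)
    [11] (2, 2, 1)
    [12] (0, 3, 2)

4 distinct reps among the 12 weights ⇒ 4 W_5-linkage classes:

[[1, 3, 5, 9, 12], [2], [4, 8], [6, 7, 10, 11]]


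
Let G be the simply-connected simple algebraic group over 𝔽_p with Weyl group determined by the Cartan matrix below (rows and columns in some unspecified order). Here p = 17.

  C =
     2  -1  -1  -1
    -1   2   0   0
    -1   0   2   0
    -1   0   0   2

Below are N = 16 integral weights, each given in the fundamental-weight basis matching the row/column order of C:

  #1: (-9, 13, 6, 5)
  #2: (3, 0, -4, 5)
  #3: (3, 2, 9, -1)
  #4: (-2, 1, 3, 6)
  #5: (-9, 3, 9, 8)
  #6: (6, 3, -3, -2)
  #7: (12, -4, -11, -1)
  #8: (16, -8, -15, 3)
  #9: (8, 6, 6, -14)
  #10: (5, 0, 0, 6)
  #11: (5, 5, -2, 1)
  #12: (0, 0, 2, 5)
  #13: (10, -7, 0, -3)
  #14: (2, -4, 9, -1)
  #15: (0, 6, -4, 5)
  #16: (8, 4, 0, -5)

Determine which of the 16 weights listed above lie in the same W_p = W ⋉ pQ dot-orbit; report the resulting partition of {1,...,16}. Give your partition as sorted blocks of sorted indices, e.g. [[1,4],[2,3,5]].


D_4 Cartan matrix, 4 simple roots permuted; ρ=(1,1,1,1).

Alcove-folded reps (p=17, 16 weights, presented ϖ-order):

  λ_1 → (3, 6, 1, 2);  λ_2 → (1, 1, 3, 6);  λ_3 → (0, 3, 10, 0);  λ_4 → (1, 1, 3, 6);  λ_5 → (4, 4, 2, 1);  λ_6 → (4, 4, 2, 1);  λ_7 → (0, 3, 10, 0);  λ_8 → (0, 3, 10, 0);  λ_9 → (2, 1, 1, 7);  λ_10 → (2, 1, 1, 7);  λ_11 → (3, 6, 1, 2);  λ_12 → (1, 1, 3, 6);  λ_13 → (3, 6, 1, 2);  λ_14 → (0, 3, 10, 0);  λ_15 → (2, 5, 1, 4);  λ_16 → (2, 5, 1, 4)

Partition of {1..16} into 6 W_17-dot-orbits:

[[1, 11, 13], [2, 4, 12], [3, 7, 8, 14], [5, 6], [9, 10], [15, 16]]


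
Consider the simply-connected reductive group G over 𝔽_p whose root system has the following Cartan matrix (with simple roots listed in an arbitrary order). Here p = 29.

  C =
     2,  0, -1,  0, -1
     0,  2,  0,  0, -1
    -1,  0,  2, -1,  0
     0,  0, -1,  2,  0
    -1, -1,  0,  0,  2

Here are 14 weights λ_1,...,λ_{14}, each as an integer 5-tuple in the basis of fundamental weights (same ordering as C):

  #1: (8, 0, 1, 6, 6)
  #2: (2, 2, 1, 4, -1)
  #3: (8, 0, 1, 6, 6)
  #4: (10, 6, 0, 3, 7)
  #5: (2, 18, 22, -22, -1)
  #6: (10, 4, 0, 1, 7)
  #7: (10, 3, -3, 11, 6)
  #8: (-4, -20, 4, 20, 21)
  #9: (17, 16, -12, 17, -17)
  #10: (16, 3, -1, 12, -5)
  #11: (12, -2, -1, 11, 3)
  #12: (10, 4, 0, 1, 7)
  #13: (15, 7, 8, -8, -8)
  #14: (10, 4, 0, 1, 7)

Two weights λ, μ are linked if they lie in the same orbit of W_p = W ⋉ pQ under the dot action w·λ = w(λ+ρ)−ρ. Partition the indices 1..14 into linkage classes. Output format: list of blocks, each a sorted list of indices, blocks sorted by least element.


Dynkin diagram of C (from the 8 off-diagonal −1 entries): A_5.

λ_j+ρ reflected into Ā_29 (⟨·,θ^∨⟩≤29); 5-tuples as given:

    1: (9, 1, 2, 7, 7)
    2: (3, 3, 2, 5, 0)
    3: (9, 1, 2, 7, 7)
    4: (11, 5, 1, 2, 8)
    5: (3, 3, 2, 5, 0)
    6: (11, 5, 1, 2, 8)
    7: (9, 1, 2, 7, 7)
    8: (3, 3, 2, 5, 0)
    9: (9, 1, 2, 7, 7)
    10: (13, 1, 0, 12, 3)
    11: (13, 1, 0, 12, 3)
    12: (11, 5, 1, 2, 8)
    13: (9, 1, 2, 7, 7)
    14: (11, 5, 1, 2, 8)

4 distinct reps among the 14 weights ⇒ 4 W_29-linkage classes:

[[1, 3, 7, 9, 13], [2, 5, 8], [4, 6, 12, 14], [10, 11]]


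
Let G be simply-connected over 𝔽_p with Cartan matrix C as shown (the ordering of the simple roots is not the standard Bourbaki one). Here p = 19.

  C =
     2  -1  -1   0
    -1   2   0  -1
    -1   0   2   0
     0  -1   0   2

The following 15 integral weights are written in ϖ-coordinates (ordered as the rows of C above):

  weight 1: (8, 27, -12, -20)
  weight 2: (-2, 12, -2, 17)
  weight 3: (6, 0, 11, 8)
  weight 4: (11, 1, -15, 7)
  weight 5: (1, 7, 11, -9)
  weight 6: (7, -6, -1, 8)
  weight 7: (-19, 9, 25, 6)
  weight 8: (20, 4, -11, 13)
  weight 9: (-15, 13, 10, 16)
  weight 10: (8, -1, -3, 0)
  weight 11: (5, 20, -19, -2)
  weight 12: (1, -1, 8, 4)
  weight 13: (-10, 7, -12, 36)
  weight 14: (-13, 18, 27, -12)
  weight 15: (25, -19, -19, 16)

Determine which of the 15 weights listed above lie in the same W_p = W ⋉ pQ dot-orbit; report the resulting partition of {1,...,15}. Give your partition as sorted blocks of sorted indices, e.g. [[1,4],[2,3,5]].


Type A_4, rank 4, |W|=120; reorder rows/cols to standard.

Each λ_j+ρ reduced to Ā_19; 4-tuples below use C's row order:

    λ_1+ρ ↦ (7, 0, 2, 1)
    λ_2+ρ ↦ (10, 1, 1, 6)
    λ_3+ρ ↦ (7, 0, 2, 1)
    λ_4+ρ ↦ (2, 0, 9, 5)
    λ_5+ρ ↦ (2, 0, 9, 5)
    λ_6+ρ ↦ (3, 5, 0, 4)
    λ_7+ρ ↦ (10, 1, 1, 6)
    λ_8+ρ ↦ (2, 0, 9, 5)
    λ_9+ρ ↦ (2, 0, 9, 5)
    λ_10+ρ ↦ (7, 0, 2, 1)
    λ_11+ρ ↦ (10, 1, 1, 6)
    λ_12+ρ ↦ (2, 0, 9, 5)
    λ_13+ρ ↦ (10, 1, 1, 6)
    λ_14+ρ ↦ (3, 5, 0, 4)
    λ_15+ρ ↦ (10, 1, 1, 6)

Grouping the 15 weights by Ā_19-representative: 4 linkage classes.

[[1, 3, 10], [2, 7, 11, 13, 15], [4, 5, 8, 9, 12], [6, 14]]


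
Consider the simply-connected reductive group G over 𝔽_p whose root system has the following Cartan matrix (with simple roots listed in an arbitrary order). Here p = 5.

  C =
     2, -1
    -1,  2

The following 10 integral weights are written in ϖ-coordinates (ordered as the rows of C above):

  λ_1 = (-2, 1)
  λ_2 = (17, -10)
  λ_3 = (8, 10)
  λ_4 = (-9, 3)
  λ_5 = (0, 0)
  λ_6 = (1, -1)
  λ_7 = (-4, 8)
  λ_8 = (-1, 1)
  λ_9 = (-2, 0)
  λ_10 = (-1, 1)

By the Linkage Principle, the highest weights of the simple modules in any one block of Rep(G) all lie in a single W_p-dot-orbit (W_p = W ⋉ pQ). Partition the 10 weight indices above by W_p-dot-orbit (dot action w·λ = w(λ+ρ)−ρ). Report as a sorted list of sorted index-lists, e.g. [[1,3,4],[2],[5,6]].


A_2 Cartan matrix, 2 simple roots permuted; ρ=(1,1).

Ā_5 reps of the 10 weights (A_2, coords as presented):

  λ_1+ρ ↦ (1, 1)
  λ_2+ρ ↦ (1, 1)
  λ_3+ρ ↦ (1, 0)
  λ_4+ρ ↦ (1, 1)
  λ_5+ρ ↦ (1, 1)
  λ_6+ρ ↦ (2, 0)
  λ_7+ρ ↦ (1, 1)
  λ_8+ρ ↦ (0, 2)
  λ_9+ρ ↦ (1, 0)
  λ_10+ρ ↦ (0, 2)

4 distinct reps among the 10 weights ⇒ 4 W_5-linkage classes:

[[1, 2, 4, 5, 7], [3, 9], [6], [8, 10]]


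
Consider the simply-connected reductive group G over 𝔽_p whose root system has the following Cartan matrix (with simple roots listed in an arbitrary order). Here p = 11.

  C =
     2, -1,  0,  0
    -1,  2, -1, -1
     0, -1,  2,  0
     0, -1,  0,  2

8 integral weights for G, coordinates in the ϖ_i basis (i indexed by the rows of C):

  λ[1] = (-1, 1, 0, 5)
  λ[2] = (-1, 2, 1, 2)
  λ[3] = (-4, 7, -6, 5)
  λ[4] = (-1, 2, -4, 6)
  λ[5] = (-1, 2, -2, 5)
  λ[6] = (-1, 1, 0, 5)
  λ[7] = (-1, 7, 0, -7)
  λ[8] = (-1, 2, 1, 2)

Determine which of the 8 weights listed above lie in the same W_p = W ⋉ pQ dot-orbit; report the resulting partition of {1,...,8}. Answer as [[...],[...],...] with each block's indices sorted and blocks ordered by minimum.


D_4 Cartan matrix, 4 simple roots permuted; ρ=(1,1,1,1).

Each λ_j+ρ reduced to Ā_11; 4-tuples below use C's row order:

  λ_1 → (0, 2, 1, 6);  λ_2 → (0, 3, 2, 3);  λ_3 → (0, 3, 2, 3);  λ_4 → (0, 0, 3, 7);  λ_5 → (0, 2, 1, 6);  λ_6 → (0, 2, 1, 6);  λ_7 → (0, 2, 1, 6);  λ_8 → (0, 3, 2, 3)

3 distinct reps among the 8 weights ⇒ 3 W_11-linkage classes:

[[1, 5, 6, 7], [2, 3, 8], [4]]


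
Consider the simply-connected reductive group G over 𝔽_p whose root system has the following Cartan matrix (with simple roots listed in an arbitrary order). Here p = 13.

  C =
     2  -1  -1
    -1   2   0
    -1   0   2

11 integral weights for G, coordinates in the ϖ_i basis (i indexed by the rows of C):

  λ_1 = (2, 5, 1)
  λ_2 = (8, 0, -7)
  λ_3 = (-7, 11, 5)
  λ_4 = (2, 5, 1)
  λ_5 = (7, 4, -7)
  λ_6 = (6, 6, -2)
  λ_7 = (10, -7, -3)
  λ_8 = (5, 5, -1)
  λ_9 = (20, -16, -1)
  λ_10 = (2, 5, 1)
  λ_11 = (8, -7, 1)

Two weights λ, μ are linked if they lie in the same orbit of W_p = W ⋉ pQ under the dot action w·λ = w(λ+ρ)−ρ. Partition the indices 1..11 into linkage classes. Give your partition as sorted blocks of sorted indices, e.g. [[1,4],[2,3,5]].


Root system A_3: the 3×3 matrix C matches after relabeling.

λ_j+ρ reflected into Ā_13 (⟨·,θ^∨⟩≤13); 3-tuples as given:

  λ_1+ρ ↦ (3, 6, 2)
  λ_2+ρ ↦ (3, 1, 6)
  λ_3+ρ ↦ (6, 6, 0)
  λ_4+ρ ↦ (3, 6, 2)
  λ_5+ρ ↦ (2, 5, 6)
  λ_6+ρ ↦ (6, 6, 0)
  λ_7+ρ ↦ (3, 6, 2)
  λ_8+ρ ↦ (6, 6, 0)
  λ_9+ρ ↦ (2, 5, 6)
  λ_10+ρ ↦ (3, 6, 2)
  λ_11+ρ ↦ (3, 6, 2)

These 11 weights hit 4 W_13-dot-orbits; sizes (5, 1, 3, 2):

[[1, 4, 7, 10, 11], [2], [3, 6, 8], [5, 9]]


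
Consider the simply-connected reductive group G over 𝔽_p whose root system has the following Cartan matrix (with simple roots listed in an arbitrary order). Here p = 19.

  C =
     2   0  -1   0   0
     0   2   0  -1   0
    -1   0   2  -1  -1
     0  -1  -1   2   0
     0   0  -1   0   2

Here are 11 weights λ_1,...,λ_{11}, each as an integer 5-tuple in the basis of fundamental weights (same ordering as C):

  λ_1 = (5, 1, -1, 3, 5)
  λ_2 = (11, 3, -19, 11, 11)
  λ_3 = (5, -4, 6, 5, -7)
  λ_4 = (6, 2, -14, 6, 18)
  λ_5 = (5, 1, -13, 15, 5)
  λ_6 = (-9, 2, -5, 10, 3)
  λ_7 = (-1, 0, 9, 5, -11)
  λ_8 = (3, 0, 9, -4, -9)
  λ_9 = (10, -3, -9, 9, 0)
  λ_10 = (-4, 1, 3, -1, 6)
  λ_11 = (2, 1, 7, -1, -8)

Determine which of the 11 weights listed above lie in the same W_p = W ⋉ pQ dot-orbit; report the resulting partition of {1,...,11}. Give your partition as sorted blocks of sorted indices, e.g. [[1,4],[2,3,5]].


C ↔ D_5 under row/col permutation; |W(D_5)| = 1920.

Alcove-folded reps (p=19, 11 weights, presented ϖ-order):

  [1] (6, 2, 0, 1, 6)
  [2] (6, 2, 0, 1, 6)
  [3] (6, 2, 0, 1, 6)
  [4] (6, 2, 0, 1, 6)
  [5] (6, 2, 0, 1, 6)
  [6] (3, 2, 1, 0, 7)
  [7] (0, 1, 0, 2, 10)
  [8] (3, 2, 1, 0, 7)
  [9] (3, 2, 1, 0, 7)
  [10] (3, 2, 1, 0, 7)
  [11] (3, 2, 1, 0, 7)

Grouping the 11 weights by Ā_19-representative: 3 linkage classes.

[[1, 2, 3, 4, 5], [6, 8, 9, 10, 11], [7]]


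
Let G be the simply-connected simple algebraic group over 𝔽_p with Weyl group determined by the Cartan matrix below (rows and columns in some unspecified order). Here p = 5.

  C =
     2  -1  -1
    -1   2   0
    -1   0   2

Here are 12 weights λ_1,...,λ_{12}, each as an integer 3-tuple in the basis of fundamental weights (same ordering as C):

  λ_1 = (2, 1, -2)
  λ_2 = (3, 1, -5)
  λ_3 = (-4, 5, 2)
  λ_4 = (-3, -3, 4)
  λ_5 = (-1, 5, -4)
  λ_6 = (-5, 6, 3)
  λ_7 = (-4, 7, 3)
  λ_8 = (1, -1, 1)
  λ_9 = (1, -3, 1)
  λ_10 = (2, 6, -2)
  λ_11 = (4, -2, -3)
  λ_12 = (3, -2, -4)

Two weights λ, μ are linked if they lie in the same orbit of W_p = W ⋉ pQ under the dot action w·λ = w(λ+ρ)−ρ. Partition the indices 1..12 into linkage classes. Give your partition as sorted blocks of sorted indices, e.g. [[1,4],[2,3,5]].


Cartan matrix: type A_3 (|W|=24); un-permuting the 3 rows.

Each λ_j+ρ reduced to Ā_5; 3-tuples below use C's row order:

    λ_1 → (2, 2, 1)
    λ_2 → (0, 1, 3)
    λ_3 → (2, 2, 1)
    λ_4 → (2, 2, 1)
    λ_5 → (2, 2, 1)
    λ_6 → (2, 1, 2)
    λ_7 → (0, 1, 3)
    λ_8 → (2, 0, 2)
    λ_9 → (0, 2, 2)
    λ_10 → (2, 0, 2)
    λ_11 → (2, 1, 2)
    λ_12 → (0, 1, 3)

These 12 weights hit 5 W_5-dot-orbits; sizes (4, 3, 2, 2, 1):

[[1, 3, 4, 5], [2, 7, 12], [6, 11], [8, 10], [9]]


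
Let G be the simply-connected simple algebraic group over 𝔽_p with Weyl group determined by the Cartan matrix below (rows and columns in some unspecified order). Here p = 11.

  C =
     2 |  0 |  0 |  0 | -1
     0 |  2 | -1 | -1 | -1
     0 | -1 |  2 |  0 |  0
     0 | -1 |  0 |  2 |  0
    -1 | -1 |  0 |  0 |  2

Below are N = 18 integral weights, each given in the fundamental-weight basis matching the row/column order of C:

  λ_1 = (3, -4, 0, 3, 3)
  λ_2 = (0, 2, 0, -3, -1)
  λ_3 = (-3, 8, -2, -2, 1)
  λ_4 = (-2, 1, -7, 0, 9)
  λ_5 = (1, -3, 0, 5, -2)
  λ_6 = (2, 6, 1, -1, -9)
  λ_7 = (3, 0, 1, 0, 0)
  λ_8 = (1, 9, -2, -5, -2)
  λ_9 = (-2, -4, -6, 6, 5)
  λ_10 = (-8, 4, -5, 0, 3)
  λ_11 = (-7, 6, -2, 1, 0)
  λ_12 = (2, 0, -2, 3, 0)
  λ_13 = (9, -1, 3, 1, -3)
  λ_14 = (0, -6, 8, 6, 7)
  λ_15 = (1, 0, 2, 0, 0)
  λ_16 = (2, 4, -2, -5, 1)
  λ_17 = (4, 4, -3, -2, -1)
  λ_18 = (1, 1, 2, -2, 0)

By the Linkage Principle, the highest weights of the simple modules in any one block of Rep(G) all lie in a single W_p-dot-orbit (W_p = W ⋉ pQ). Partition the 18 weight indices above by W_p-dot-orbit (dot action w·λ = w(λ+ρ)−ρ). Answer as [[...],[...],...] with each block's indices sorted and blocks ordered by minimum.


Dynkin diagram of C (from the 8 off-diagonal −1 entries): D_5.

Ā_11 reps of the 18 weights (D_5, coords as presented):

  λ_1 → (4, 1, 2, 1, 1) · λ_2 → (1, 1, 1, 2, 0) · λ_3 → (5, 0, 1, 1, 2) · λ_4 → (1, 1, 1, 2, 0) · λ_5 → (1, 1, 1, 2, 0) · λ_6 → (5, 0, 1, 1, 2) · λ_7 → (4, 1, 2, 1, 1) · λ_8 → (3, 0, 1, 4, 1) · λ_9 → (2, 1, 3, 1, 1) · λ_10 → (4, 1, 2, 1, 1) · λ_11 → (1, 1, 1, 2, 0) · λ_12 → (3, 0, 1, 4, 1) · λ_13 → (5, 0, 1, 1, 2) · λ_14 → (5, 0, 1, 1, 2) · λ_15 → (2, 1, 3, 1, 1) · λ_16 → (3, 0, 1, 4, 1) · λ_17 → (4, 1, 2, 1, 1) · λ_18 → (2, 1, 3, 1, 1)

5 distinct reps among the 18 weights ⇒ 5 W_11-linkage classes:

[[1, 7, 10, 17], [2, 4, 5, 11], [3, 6, 13, 14], [8, 12, 16], [9, 15, 18]]


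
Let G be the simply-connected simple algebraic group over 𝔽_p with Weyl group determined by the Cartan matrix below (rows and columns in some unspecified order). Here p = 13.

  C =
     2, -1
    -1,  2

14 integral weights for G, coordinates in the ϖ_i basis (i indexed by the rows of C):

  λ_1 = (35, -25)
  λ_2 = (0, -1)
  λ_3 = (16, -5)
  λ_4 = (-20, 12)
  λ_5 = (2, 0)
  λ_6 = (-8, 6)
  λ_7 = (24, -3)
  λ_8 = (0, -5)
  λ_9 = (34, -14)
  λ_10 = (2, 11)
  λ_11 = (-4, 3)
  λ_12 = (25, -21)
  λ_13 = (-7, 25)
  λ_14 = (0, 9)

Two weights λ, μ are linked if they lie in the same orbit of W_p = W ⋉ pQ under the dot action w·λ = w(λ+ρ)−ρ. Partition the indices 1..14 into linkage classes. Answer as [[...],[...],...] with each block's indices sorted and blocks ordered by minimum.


Dynkin diagram of C (from the 2 off-diagonal −1 entries): A_2.

Alcove-folded reps (p=13, 14 weights, presented ϖ-order):

  [1] (1, 10);  [2] (1, 0);  [3] (9, 0);  [4] (7, 0);  [5] (3, 1);  [6] (7, 0);  [7] (1, 10);  [8] (3, 1);  [9] (9, 0);  [10] (1, 10);  [11] (3, 1);  [12] (7, 0);  [13] (7, 0);  [14] (1, 10)

Grouping the 14 weights by Ā_13-representative: 5 linkage classes.

[[1, 7, 10, 14], [2], [3, 9], [4, 6, 12, 13], [5, 8, 11]]


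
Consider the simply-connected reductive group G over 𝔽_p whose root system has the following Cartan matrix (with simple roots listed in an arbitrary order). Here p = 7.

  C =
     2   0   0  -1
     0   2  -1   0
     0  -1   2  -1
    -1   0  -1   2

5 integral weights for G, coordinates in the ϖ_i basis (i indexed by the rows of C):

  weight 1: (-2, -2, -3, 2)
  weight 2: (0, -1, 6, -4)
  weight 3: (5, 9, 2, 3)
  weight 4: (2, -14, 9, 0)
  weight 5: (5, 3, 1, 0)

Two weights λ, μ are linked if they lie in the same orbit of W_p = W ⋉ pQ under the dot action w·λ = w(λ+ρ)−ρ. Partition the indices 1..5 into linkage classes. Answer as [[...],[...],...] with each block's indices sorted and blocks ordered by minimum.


C ↔ A_4 under row/col permutation; |W(A_4)| = 120.

λ_j+ρ reflected into Ā_7 (⟨·,θ^∨⟩≤7); 4-tuples as given:

  [1] (0, 2, 0, 1) · [2] (2, 0, 4, 1) · [3] (2, 0, 3, 1) · [4] (2, 0, 3, 1) · [5] (0, 2, 0, 1)

These 5 weights hit 3 W_7-dot-orbits; sizes (2, 1, 2):

[[1, 5], [2], [3, 4]]


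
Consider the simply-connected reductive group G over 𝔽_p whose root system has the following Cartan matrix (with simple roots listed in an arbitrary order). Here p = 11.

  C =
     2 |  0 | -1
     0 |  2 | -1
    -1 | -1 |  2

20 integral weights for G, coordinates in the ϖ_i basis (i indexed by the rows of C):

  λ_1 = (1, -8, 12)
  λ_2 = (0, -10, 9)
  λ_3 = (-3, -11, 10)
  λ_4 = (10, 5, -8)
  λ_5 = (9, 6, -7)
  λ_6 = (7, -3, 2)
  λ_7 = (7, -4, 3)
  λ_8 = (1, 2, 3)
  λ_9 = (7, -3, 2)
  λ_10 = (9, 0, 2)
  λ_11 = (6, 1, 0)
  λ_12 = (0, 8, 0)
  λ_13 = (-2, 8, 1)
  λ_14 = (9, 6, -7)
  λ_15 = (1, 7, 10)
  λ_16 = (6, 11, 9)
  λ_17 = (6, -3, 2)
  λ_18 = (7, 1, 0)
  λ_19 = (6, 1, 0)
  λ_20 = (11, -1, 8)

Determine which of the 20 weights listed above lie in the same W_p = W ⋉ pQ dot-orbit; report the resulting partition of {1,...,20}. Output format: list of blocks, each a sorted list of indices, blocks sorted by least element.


Type A_3, rank 3, |W|=24; reorder rows/cols to standard.

Alcove-folded reps (p=11, 20 weights, presented ϖ-order):

  [1] (2, 3, 4)
  [2] (1, 9, 1)
  [3] (1, 9, 1)
  [4] (4, 1, 6)
  [5] (4, 1, 6)
  [6] (8, 2, 1)
  [7] (7, 2, 1)
  [8] (2, 3, 4)
  [9] (8, 2, 1)
  [10] (7, 2, 1)
  [11] (7, 2, 1)
  [12] (1, 9, 1)
  [13] (1, 9, 1)
  [14] (4, 1, 6)
  [15] (8, 2, 1)
  [16] (4, 1, 6)
  [17] (7, 2, 1)
  [18] (8, 2, 1)
  [19] (7, 2, 1)
  [20] (1, 9, 1)

Grouping the 20 weights by Ā_11-representative: 5 linkage classes.

[[1, 8], [2, 3, 12, 13, 20], [4, 5, 14, 16], [6, 9, 15, 18], [7, 10, 11, 17, 19]]


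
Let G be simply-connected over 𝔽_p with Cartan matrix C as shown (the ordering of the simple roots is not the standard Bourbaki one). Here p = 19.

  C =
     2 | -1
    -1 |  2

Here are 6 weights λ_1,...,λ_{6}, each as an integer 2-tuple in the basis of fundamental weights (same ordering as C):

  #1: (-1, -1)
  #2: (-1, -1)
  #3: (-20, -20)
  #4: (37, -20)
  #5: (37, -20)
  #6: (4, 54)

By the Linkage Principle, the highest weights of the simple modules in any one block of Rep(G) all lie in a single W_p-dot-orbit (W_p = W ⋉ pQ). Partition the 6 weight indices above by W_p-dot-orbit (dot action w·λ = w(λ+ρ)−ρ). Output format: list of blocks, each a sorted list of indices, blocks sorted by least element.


Cartan matrix: type A_2 (|W|=6); un-permuting the 2 rows.

W_19-reps of the 6 weights in Ā_19 (same 2-coord order as C):

    1: (0, 0)
    2: (0, 0)
    3: (0, 0)
    4: (0, 0)
    5: (0, 0)
    6: (3, 2)

These 6 weights hit 2 W_19-dot-orbits; sizes (5, 1):

[[1, 2, 3, 4, 5], [6]]


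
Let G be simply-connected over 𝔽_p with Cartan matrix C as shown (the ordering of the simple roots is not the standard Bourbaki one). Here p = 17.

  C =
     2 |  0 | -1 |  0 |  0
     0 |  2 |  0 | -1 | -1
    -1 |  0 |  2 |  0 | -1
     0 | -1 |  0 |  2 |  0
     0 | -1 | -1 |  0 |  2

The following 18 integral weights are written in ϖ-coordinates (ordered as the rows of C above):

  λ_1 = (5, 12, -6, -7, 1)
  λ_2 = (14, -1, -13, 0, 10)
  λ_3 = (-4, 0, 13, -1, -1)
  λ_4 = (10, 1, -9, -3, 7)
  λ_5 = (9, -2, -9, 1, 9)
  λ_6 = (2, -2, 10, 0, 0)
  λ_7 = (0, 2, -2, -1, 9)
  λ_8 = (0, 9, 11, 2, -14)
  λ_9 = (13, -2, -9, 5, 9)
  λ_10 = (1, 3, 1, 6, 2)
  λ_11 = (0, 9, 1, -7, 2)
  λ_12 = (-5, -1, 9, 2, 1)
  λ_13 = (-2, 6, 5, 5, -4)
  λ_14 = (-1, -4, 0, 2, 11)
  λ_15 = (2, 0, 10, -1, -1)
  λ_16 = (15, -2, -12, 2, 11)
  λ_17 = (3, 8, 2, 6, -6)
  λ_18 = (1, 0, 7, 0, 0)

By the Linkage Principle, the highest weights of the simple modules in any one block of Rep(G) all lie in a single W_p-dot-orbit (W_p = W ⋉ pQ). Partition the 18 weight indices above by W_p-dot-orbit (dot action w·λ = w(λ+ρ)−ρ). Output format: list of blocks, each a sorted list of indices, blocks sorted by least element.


C ↔ A_5 under row/col permutation; |W(A_5)| = 720.

Each λ_j+ρ reduced to Ā_17; 5-tuples below use C's row order:

  λ_1 → (1, 4, 2, 6, 3) · λ_2 → (3, 1, 11, 0, 0) · λ_3 → (3, 1, 11, 0, 0) · λ_4 → (3, 0, 8, 2, 0) · λ_5 → (2, 1, 8, 1, 1) · λ_6 → (3, 1, 11, 0, 0) · λ_7 → (0, 3, 1, 0, 9) · λ_8 → (0, 3, 1, 0, 9) · λ_9 → (2, 1, 8, 1, 1) · λ_10 → (1, 4, 2, 6, 3) · λ_11 → (1, 4, 2, 6, 3) · λ_12 → (4, 0, 6, 3, 2) · λ_13 → (1, 4, 2, 6, 3) · λ_14 → (0, 3, 1, 0, 9) · λ_15 → (3, 1, 11, 0, 0) · λ_16 → (3, 1, 11, 0, 0) · λ_17 → (1, 4, 2, 6, 3) · λ_18 → (2, 1, 8, 1, 1)

Linkage partition of the 18 weights (6 classes, p=17):

[[1, 10, 11, 13, 17], [2, 3, 6, 15, 16], [4], [5, 9, 18], [7, 8, 14], [12]]


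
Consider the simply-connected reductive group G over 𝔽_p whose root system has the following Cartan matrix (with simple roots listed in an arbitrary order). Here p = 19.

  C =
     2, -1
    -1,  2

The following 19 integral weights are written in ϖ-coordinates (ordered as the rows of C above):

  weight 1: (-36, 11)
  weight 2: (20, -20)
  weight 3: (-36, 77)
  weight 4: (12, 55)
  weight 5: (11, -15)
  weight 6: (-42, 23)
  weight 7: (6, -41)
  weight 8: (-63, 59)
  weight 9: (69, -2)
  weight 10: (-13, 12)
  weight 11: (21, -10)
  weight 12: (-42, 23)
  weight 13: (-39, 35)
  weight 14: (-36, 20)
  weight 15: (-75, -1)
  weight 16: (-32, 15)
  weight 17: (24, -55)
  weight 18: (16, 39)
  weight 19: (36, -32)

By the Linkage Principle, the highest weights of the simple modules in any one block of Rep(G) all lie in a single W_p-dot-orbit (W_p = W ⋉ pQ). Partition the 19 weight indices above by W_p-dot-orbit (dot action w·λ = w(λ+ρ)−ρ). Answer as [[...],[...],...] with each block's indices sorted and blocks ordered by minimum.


Cartan matrix: type A_2 (|W|=6); un-permuting the 2 rows.

W_19-reps of the 19 weights in Ā_19 (same 2-coord order as C):

  λ_1 → (4, 3) · λ_2 → (0, 17) · λ_3 → (3, 2) · λ_4 → (12, 1) · λ_5 → (2, 12) · λ_6 → (3, 2) · λ_7 → (2, 12) · λ_8 → (3, 2) · λ_9 → (12, 1) · λ_10 → (12, 1) · λ_11 → (10, 6) · λ_12 → (3, 2) · λ_13 → (0, 17) · λ_14 → (3, 2) · λ_15 → (0, 17) · λ_16 → (4, 3) · λ_17 → (10, 6) · λ_18 → (0, 17) · λ_19 → (12, 1)

The 19 indices split into 6 linkage classes (same alcove rep ⇔ same W_19-dot-orbit):

[[1, 16], [2, 13, 15, 18], [3, 6, 8, 12, 14], [4, 9, 10, 19], [5, 7], [11, 17]]


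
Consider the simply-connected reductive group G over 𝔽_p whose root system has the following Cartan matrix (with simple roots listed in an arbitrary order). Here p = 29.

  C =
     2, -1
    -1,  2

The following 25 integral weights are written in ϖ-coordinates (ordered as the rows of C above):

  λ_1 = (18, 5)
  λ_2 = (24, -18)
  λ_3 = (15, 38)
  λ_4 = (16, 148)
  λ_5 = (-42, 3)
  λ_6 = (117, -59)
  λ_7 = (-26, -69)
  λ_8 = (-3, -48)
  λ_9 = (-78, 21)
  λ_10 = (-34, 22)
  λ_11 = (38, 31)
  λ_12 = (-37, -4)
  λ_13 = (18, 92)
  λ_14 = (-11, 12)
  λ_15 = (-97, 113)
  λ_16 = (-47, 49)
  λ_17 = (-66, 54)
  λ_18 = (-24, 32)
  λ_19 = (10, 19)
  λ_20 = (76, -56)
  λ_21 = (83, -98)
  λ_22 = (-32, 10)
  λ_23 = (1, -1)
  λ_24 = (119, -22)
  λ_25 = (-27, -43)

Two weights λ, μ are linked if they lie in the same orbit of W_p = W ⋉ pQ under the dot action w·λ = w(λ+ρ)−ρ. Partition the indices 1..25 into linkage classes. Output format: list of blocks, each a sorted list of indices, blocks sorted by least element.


Root system A_2: the 2×2 matrix C matches after relabeling.

λ_j+ρ reflected into Ā_29 (⟨·,θ^∨⟩≤29); 2-tuples as given:

  λ_1 → (19, 6)
  λ_2 → (8, 17)
  λ_3 → (10, 3)
  λ_4 → (8, 17)
  λ_5 → (8, 17)
  λ_6 → (2, 0)
  λ_7 → (19, 6)
  λ_8 → (9, 18)
  λ_9 → (7, 19)
  λ_10 → (19, 6)
  λ_11 → (10, 3)
  λ_12 → (7, 19)
  λ_13 → (19, 6)
  λ_14 → (10, 3)
  λ_15 → (9, 18)
  λ_16 → (8, 17)
  λ_17 → (7, 19)
  λ_18 → (19, 6)
  λ_19 → (9, 18)
  λ_20 → (7, 19)
  λ_21 → (10, 3)
  λ_22 → (9, 18)
  λ_23 → (2, 0)
  λ_24 → (8, 17)
  λ_25 → (10, 3)

Linkage partition of the 25 weights (6 classes, p=29):

[[1, 7, 10, 13, 18], [2, 4, 5, 16, 24], [3, 11, 14, 21, 25], [6, 23], [8, 15, 19, 22], [9, 12, 17, 20]]


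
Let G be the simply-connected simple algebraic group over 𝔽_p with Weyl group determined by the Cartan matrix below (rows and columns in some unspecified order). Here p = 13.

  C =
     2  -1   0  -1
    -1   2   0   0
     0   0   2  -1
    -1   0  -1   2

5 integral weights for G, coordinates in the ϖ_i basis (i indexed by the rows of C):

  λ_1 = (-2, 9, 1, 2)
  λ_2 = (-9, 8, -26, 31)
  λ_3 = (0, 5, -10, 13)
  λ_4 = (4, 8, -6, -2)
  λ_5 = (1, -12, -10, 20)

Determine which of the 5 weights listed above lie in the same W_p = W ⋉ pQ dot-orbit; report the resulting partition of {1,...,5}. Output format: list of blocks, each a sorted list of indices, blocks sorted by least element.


Cartan matrix: type A_4 (|W|=120); un-permuting the 4 rows.

Each λ_j+ρ reduced to Ā_13; 4-tuples below use C's row order:

  [1] (1, 8, 1, 2) · [2] (1, 1, 1, 4) · [3] (1, 1, 1, 4) · [4] (1, 7, 0, 4) · [5] (1, 8, 1, 2)

Linkage partition of the 5 weights (3 classes, p=13):

[[1, 5], [2, 3], [4]]


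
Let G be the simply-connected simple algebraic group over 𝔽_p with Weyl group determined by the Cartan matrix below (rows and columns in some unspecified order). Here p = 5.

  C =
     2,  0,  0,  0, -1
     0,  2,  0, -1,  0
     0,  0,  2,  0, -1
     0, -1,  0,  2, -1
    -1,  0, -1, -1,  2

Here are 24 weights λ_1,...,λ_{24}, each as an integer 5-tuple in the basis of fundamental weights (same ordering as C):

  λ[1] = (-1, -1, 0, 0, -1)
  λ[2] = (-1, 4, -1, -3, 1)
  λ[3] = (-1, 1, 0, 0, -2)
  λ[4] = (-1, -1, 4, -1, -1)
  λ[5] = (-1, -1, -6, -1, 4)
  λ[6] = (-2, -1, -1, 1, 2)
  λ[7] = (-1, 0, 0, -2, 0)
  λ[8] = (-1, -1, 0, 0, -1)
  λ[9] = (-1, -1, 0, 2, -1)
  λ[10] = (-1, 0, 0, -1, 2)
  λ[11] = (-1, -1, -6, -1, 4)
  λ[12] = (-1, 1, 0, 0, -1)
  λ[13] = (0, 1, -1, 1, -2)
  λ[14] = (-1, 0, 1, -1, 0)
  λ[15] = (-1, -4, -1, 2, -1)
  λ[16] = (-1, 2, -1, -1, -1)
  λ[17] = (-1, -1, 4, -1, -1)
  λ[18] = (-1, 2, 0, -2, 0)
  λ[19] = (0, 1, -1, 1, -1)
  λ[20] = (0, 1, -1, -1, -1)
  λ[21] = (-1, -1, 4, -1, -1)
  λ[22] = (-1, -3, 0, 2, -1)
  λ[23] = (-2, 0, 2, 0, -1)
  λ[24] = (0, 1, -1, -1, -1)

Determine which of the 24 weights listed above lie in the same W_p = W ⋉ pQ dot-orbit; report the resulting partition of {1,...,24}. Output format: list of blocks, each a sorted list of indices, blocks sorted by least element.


D_5 Cartan matrix, 5 simple roots permuted; ρ=(1,1,1,1,1).

Folding the 24 weights λ_j+ρ into Ā_5 (reps in the given 5-coord order):

  1: (0, 0, 1, 1, 0) · 2: (0, 3, 0, 0, 0) · 3: (1, 2, 0, 0, 0) · 4: (0, 0, 5, 0, 0) · 5: (0, 0, 5, 0, 0) · 6: (1, 2, 0, 0, 0) · 7: (0, 0, 1, 1, 0) · 8: (0, 0, 1, 1, 0) · 9: (0, 0, 1, 1, 0) · 10: (0, 2, 1, 1, 0) · 11: (0, 0, 5, 0, 0) · 12: (0, 2, 1, 1, 0) · 13: (0, 2, 1, 1, 0) · 14: (0, 1, 2, 0, 1) · 15: (0, 3, 0, 0, 0) · 16: (0, 3, 0, 0, 0) · 17: (0, 0, 5, 0, 0) · 18: (0, 2, 1, 1, 0) · 19: (1, 2, 0, 0, 0) · 20: (1, 2, 0, 0, 0) · 21: (0, 0, 5, 0, 0) · 22: (0, 2, 1, 1, 0) · 23: (0, 1, 2, 0, 1) · 24: (1, 2, 0, 0, 0)

Grouping the 24 weights by Ā_5-representative: 6 linkage classes.

[[1, 7, 8, 9], [2, 15, 16], [3, 6, 19, 20, 24], [4, 5, 11, 17, 21], [10, 12, 13, 18, 22], [14, 23]]


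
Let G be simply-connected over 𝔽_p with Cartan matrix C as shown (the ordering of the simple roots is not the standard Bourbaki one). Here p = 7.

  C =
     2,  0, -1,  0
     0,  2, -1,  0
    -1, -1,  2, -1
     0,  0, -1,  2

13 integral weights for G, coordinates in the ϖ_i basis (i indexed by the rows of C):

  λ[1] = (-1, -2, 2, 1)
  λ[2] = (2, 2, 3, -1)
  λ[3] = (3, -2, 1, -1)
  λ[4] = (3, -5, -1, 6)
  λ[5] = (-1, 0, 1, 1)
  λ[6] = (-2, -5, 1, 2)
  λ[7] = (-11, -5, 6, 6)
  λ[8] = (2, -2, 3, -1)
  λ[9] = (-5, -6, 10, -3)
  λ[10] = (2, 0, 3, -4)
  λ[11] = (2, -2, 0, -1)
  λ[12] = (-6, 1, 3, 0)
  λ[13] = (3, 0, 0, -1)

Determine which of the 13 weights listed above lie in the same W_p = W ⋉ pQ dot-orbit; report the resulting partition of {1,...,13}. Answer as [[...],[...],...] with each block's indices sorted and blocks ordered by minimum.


Type D_4, rank 4, |W|=192; reorder rows/cols to standard.

Folding the 13 weights λ_j+ρ into Ā_7 (reps in the given 4-coord order):

  λ_1 → (0, 1, 2, 2) · λ_2 → (0, 0, 0, 3) · λ_3 → (4, 1, 1, 0) · λ_4 → (0, 0, 0, 3) · λ_5 → (0, 1, 2, 2) · λ_6 → (2, 1, 1, 0) · λ_7 → (0, 0, 0, 3) · λ_8 → (3, 1, 0, 0) · λ_9 → (0, 1, 2, 2) · λ_10 → (2, 0, 1, 2) · λ_11 → (3, 1, 0, 0) · λ_12 → (4, 1, 1, 0) · λ_13 → (4, 1, 1, 0)

Partition of {1..13} into 6 W_7-dot-orbits:

[[1, 5, 9], [2, 4, 7], [3, 12, 13], [6], [8, 11], [10]]


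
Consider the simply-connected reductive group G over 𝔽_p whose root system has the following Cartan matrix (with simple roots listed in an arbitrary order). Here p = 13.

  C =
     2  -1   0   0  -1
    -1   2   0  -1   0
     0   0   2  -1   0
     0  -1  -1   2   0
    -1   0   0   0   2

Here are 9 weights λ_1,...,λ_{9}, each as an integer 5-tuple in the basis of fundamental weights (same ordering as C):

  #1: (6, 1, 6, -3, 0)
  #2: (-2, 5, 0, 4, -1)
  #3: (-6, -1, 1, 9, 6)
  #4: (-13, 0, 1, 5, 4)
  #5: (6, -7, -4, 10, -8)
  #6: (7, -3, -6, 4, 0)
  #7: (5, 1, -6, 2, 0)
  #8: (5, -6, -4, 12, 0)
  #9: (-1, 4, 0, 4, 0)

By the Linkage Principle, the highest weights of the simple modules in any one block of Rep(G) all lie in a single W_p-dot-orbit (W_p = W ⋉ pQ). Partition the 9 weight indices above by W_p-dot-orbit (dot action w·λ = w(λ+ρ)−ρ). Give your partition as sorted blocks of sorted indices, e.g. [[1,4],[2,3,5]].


A_5 Cartan matrix, 5 simple roots permuted; ρ=(1,1,1,1,1).

Alcove-folded reps (p=13, 9 weights, presented ϖ-order):

    1: (6, 0, 3, 2, 1)
    2: (0, 5, 1, 5, 1)
    3: (0, 5, 1, 5, 1)
    4: (6, 0, 3, 2, 1)
    5: (6, 0, 3, 2, 1)
    6: (6, 0, 3, 2, 1)
    7: (6, 0, 3, 2, 1)
    8: (0, 5, 1, 5, 1)
    9: (0, 5, 1, 5, 1)

2 distinct reps among the 9 weights ⇒ 2 W_13-linkage classes:

[[1, 4, 5, 6, 7], [2, 3, 8, 9]]


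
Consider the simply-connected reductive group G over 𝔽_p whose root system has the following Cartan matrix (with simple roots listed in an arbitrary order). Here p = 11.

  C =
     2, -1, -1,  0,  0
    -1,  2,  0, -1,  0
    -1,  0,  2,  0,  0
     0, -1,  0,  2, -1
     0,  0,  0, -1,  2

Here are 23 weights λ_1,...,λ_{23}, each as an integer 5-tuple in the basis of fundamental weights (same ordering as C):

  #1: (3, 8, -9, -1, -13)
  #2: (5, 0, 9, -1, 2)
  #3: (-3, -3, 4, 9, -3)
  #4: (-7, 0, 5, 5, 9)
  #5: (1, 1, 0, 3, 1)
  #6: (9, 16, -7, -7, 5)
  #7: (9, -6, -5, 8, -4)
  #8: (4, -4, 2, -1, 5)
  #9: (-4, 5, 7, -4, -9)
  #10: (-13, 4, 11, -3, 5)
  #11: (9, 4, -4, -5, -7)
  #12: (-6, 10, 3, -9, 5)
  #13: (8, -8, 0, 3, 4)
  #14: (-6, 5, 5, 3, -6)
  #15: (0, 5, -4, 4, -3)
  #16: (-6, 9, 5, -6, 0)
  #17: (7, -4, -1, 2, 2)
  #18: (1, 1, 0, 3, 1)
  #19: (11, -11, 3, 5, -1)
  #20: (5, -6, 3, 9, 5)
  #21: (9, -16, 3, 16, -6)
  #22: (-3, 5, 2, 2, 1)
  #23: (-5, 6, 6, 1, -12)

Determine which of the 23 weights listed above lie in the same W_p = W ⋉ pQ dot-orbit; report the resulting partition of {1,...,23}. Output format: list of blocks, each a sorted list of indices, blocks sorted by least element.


C ↔ A_5 under row/col permutation; |W(A_5)| = 720.

Folding the 23 weights λ_j+ρ into Ā_11 (reps in the given 5-coord order):

    [1] (2, 4, 0, 3, 1)
    [2] (1, 5, 1, 1, 0)
    [3] (2, 2, 1, 4, 2)
    [4] (5, 0, 1, 1, 4)
    [5] (2, 2, 1, 4, 2)
    [6] (5, 0, 1, 1, 4)
    [7] (1, 5, 1, 1, 0)
    [8] (2, 0, 3, 3, 3)
    [9] (5, 3, 0, 0, 3)
    [10] (2, 2, 1, 4, 2)
    [11] (1, 5, 1, 1, 0)
    [12] (2, 2, 1, 4, 2)
    [13] (2, 4, 0, 3, 1)
    [14] (5, 0, 1, 1, 4)
    [15] (2, 4, 0, 3, 1)
    [16] (5, 0, 1, 1, 4)
    [17] (5, 3, 0, 0, 3)
    [18] (2, 2, 1, 4, 2)
    [19] (1, 5, 1, 1, 0)
    [20] (5, 0, 1, 1, 4)
    [21] (1, 5, 1, 1, 0)
    [22] (2, 4, 0, 3, 1)
    [23] (2, 4, 0, 3, 1)

Linkage partition of the 23 weights (6 classes, p=11):

[[1, 13, 15, 22, 23], [2, 7, 11, 19, 21], [3, 5, 10, 12, 18], [4, 6, 14, 16, 20], [8], [9, 17]]


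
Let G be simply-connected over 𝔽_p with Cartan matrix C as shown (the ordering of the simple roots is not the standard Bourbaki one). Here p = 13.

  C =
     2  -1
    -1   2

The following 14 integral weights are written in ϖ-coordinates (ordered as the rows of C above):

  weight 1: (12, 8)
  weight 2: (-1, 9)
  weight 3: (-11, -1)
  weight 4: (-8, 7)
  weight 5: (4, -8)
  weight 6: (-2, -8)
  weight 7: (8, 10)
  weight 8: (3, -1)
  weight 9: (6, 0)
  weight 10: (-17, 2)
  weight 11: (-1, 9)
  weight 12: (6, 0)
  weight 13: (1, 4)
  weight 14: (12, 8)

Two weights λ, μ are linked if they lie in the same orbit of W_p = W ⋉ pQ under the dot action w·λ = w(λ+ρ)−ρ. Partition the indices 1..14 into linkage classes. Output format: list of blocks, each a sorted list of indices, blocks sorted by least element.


Root system A_2: the 2×2 matrix C matches after relabeling.

λ_j+ρ reflected into Ā_13 (⟨·,θ^∨⟩≤13); 2-tuples as given:

  [1] (4, 0);  [2] (0, 10);  [3] (0, 10);  [4] (7, 1);  [5] (2, 5);  [6] (7, 1);  [7] (2, 4);  [8] (4, 0);  [9] (7, 1);  [10] (0, 10);  [11] (0, 10);  [12] (7, 1);  [13] (2, 5);  [14] (4, 0)

The 14 indices split into 5 linkage classes (same alcove rep ⇔ same W_13-dot-orbit):

[[1, 8, 14], [2, 3, 10, 11], [4, 6, 9, 12], [5, 13], [7]]


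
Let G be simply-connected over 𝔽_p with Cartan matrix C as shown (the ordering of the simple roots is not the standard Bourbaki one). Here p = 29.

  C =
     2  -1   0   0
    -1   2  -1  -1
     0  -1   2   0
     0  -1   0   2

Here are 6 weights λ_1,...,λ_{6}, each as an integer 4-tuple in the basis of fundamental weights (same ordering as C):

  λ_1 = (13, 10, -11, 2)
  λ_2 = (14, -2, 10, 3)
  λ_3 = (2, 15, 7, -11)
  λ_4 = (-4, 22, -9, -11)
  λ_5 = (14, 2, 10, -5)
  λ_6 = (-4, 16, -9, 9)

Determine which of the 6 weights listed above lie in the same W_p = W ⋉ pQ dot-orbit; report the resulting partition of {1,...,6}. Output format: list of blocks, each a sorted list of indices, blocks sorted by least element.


Dynkin diagram of C (from the 6 off-diagonal −1 entries): D_4.

λ_j+ρ reflected into Ā_29 (⟨·,θ^∨⟩≤29); 4-tuples as given:

  λ_1 → (14, 1, 10, 3);  λ_2 → (14, 1, 10, 3);  λ_3 → (3, 2, 8, 10);  λ_4 → (3, 2, 8, 10);  λ_5 → (14, 1, 10, 3);  λ_6 → (3, 2, 8, 10)

Partition of {1..6} into 2 W_29-dot-orbits:

[[1, 2, 5], [3, 4, 6]]
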